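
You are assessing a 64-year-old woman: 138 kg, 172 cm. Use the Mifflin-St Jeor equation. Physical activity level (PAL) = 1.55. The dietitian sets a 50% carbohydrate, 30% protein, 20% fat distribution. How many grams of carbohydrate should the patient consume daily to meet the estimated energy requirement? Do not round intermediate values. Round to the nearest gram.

382 g/day

Mifflin-St Jeor (female): BMR = 10(138) + 6.25(172) − 5(64) − 161 = 1380 + 1075 − 320 − 161 = 1974 kcal/day.
TEE = 1974 × 1.55 = 3059.7 kcal/day.
Carbohydrate energy = 50% × 3059.7 = 1529.85 kcal.
Carbohydrate = 1529.85 ÷ 4 kcal/g = 382.4625 g.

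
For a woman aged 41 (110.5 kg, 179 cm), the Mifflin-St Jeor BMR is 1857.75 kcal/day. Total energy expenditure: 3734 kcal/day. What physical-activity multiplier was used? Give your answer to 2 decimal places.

2.01

Activity factor = TEE ÷ BMR = 3734 ÷ 1857.75 = 2.01.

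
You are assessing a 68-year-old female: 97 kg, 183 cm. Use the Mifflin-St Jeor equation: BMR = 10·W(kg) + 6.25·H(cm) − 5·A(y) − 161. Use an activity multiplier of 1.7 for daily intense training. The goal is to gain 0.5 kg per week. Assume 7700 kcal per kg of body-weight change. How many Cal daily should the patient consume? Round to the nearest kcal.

Mifflin-St Jeor (female): BMR = 10(97) + 6.25(183) − 5(68) − 161 = 970 + 1143.75 − 340 − 161 = 1612.75 kcal/day.
TEE = 1612.75 × 1.7 = 2741.675 kcal/day.
Required daily surplus = 0.5 × 7700 ÷ 7 = 550 kcal/day.
Target intake = 2741.675 + 550 = 3291.675 kcal/day.

3292 Cal daily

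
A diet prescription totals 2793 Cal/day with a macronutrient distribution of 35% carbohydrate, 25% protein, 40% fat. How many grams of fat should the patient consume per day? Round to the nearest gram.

124 g/day

Fat energy = 40% × 2793 = 1117.2 kcal.
At 9 kcal/g: 1117.2 ÷ 9 = 124.1333 g.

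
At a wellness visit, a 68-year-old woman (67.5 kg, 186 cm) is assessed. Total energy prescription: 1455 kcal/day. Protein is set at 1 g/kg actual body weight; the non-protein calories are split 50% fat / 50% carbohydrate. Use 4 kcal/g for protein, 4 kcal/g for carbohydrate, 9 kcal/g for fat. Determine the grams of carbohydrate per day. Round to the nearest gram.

Protein = 1 × 67.5 = 67.5 g → 67.5 × 4 = 270 kcal.
Non-protein calories = 1455 − 270 = 1185 kcal.
Fat: 50% × 1185 = 592.5 kcal; carbohydrate: 592.5 kcal.
Carbohydrate: 592.5 kcal ÷ 4 kcal/g = 148.125 g.

148 g/day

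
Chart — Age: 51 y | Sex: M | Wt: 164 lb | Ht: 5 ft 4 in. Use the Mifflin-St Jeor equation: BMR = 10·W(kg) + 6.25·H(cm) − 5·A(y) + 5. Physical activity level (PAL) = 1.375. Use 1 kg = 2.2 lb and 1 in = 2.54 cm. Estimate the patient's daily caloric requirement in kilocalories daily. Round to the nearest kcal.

Convert to metric: weight = 164 ÷ 2.2 = 74.5455 kg; height = (5×12 + 4) × 2.54 = 64 × 2.54 = 162.56 cm.
Mifflin-St Jeor (male): BMR = 10(74.5455) + 6.25(162.56) − 5(51) + 5 = 745.4545 + 1016 − 255 + 5 = 1511.4545 kcal/day.
TEE = BMR × activity factor = 1511.4545 × 1.375 = 2078.25 kcal/day.

2078 kilocalories daily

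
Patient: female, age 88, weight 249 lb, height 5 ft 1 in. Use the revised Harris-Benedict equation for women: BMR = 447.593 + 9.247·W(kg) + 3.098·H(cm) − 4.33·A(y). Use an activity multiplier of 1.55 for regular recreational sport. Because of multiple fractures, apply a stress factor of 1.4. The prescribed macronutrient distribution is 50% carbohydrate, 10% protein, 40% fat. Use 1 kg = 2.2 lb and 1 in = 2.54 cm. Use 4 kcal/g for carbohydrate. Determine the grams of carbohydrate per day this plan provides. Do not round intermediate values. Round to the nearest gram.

Convert to metric: weight = 249 ÷ 2.2 = 113.1818 kg; height = (5×12 + 1) × 2.54 = 61 × 2.54 = 154.94 cm.
Harris-Benedict: BMR = 447.593 + 9.247(113.1818) + 3.098(154.94) − 4.33(88) = 1593.1494 kcal/day.
TEE = 1593.1494 × 1.55 = 2469.3816 kcal/day.
With stress factor 1.4: 2469.3816 × 1.4 = 3457.1342 kcal/day.
Carbohydrate energy = 50% × 3457.1342 = 1728.5671 kcal.
Carbohydrate = 1728.5671 ÷ 4 kcal/g = 432.1418 g.

432 g/day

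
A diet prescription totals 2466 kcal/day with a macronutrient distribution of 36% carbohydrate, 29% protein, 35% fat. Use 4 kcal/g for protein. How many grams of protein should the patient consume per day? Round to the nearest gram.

Protein energy = 29% × 2466 = 715.14 kcal.
At 4 kcal/g: 715.14 ÷ 4 = 178.785 g.

179 g/day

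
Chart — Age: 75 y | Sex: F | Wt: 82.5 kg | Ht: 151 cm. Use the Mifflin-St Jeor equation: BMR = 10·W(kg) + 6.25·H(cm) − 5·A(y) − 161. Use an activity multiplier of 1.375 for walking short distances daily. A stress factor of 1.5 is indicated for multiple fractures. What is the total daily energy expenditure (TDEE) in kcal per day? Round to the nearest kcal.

Mifflin-St Jeor (female): BMR = 10(82.5) + 6.25(151) − 5(75) − 161 = 825 + 943.75 − 375 − 161 = 1232.75 kcal/day.
TEE = BMR × activity factor = 1232.75 × 1.375 = 1695.0313 kcal/day.
Apply stress factor: 1695.0313 × 1.5 = 2542.5469 kcal/day.

2543 kcal per day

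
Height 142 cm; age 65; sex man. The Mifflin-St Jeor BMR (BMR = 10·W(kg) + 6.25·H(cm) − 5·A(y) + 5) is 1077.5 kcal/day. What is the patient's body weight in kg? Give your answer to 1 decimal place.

51.0 kg

1077.5 = 10·W + 6.25(142) − 5(65) + 5
10·W = 1077.5 − 567.5 = 510, so W = 51 kg.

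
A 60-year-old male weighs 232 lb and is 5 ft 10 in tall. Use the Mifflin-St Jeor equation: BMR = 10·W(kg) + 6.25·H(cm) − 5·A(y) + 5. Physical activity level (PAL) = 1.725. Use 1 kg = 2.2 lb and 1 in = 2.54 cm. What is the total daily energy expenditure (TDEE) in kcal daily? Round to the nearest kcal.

3227 kcal daily

Convert to metric: weight = 232 ÷ 2.2 = 105.4545 kg; height = (5×12 + 10) × 2.54 = 70 × 2.54 = 177.8 cm.
Mifflin-St Jeor (male): BMR = 10(105.4545) + 6.25(177.8) − 5(60) + 5 = 1054.5455 + 1111.25 − 300 + 5 = 1870.7955 kcal/day.
TEE = BMR × activity factor = 1870.7955 × 1.725 = 3227.1222 kcal/day.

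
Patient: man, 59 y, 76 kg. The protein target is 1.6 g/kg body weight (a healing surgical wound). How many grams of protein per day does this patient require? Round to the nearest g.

Protein = 1.6 g/kg × 76 kg = 121.6 g/day.

122 g/day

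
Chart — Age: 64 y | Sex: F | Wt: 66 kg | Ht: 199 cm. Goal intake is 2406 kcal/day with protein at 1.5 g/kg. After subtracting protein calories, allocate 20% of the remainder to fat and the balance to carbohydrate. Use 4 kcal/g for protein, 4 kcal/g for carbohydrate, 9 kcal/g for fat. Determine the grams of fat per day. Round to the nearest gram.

Protein = 1.5 × 66 = 99 g → 99 × 4 = 396 kcal.
Non-protein calories = 2406 − 396 = 2010 kcal.
Fat: 20% × 2010 = 402 kcal; carbohydrate: 1608 kcal.
Fat: 402 kcal ÷ 9 kcal/g = 44.6667 g.

45 g/day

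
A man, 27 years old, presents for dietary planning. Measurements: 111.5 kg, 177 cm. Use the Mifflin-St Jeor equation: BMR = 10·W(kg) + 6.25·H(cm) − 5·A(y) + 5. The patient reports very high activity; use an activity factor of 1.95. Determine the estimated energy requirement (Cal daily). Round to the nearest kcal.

4078 Cal daily

Mifflin-St Jeor (male): BMR = 10(111.5) + 6.25(177) − 5(27) + 5 = 1115 + 1106.25 − 135 + 5 = 2091.25 kcal/day.
TEE = BMR × activity factor = 2091.25 × 1.95 = 4077.9375 kcal/day.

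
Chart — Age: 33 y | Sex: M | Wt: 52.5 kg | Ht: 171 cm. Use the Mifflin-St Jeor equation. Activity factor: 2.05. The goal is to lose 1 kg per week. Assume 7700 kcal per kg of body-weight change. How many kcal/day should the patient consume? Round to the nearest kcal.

Mifflin-St Jeor (male): BMR = 10(52.5) + 6.25(171) − 5(33) + 5 = 525 + 1068.75 − 165 + 5 = 1433.75 kcal/day.
TEE = 1433.75 × 2.05 = 2939.1875 kcal/day.
Required daily deficit = 1 × 7700 ÷ 7 = 1100 kcal/day.
Target intake = 2939.1875 − 1100 = 1839.1875 kcal/day.

1839 kcal/day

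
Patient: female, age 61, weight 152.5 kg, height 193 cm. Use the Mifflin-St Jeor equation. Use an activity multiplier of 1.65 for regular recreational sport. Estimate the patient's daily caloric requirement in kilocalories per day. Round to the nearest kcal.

Mifflin-St Jeor (female): BMR = 10(152.5) + 6.25(193) − 5(61) − 161 = 1525 + 1206.25 − 305 − 161 = 2265.25 kcal/day.
TEE = BMR × activity factor = 2265.25 × 1.65 = 3737.6625 kcal/day.

3738 kilocalories per day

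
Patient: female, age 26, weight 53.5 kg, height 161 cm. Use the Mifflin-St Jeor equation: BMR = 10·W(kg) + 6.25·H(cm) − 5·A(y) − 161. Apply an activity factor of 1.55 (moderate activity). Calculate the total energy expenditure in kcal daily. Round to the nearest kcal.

1938 kcal daily

Mifflin-St Jeor (female): BMR = 10(53.5) + 6.25(161) − 5(26) − 161 = 535 + 1006.25 − 130 − 161 = 1250.25 kcal/day.
TEE = BMR × activity factor = 1250.25 × 1.55 = 1937.8875 kcal/day.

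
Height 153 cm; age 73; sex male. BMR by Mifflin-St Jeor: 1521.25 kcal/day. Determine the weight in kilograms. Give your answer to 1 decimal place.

92.5 kg

1521.25 = 10·W + 6.25(153) − 5(73) + 5
10·W = 1521.25 − 596.25 = 925, so W = 92.5 kg.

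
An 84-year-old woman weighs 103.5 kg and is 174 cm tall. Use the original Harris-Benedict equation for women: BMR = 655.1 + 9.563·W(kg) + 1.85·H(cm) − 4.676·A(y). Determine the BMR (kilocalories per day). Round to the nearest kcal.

1574 kilocalories per day

Harris-Benedict: BMR = 655.1 + 9.563(103.5) + 1.85(174) − 4.676(84) = 1573.9865 kcal/day.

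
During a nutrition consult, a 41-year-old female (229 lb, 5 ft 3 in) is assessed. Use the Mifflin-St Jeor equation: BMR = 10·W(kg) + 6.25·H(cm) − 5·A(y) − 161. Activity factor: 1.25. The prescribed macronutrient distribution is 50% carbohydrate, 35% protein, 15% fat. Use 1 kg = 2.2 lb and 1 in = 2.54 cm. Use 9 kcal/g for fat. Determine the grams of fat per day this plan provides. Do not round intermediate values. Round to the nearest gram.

Convert to metric: weight = 229 ÷ 2.2 = 104.0909 kg; height = (5×12 + 3) × 2.54 = 63 × 2.54 = 160.02 cm.
Mifflin-St Jeor (female): BMR = 10(104.0909) + 6.25(160.02) − 5(41) − 161 = 1040.9091 + 1000.125 − 205 − 161 = 1675.0341 kcal/day.
TEE = 1675.0341 × 1.25 = 2093.7926 kcal/day.
Fat energy = 15% × 2093.7926 = 314.0689 kcal.
Fat = 314.0689 ÷ 9 kcal/g = 34.8965 g.

35 g/day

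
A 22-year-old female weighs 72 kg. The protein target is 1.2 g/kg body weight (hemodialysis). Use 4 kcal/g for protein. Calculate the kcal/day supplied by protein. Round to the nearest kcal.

346 kcal/day

Protein = 1.2 g/kg × 72 kg = 86.4 g/day.
Protein energy = 86.4 g × 4 kcal/g = 345.6 kcal/day.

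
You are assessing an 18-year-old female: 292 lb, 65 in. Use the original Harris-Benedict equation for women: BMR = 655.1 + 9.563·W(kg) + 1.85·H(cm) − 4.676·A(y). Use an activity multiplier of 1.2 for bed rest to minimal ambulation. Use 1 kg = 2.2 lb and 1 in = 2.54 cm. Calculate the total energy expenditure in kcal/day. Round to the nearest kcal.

2575 kcal/day

Convert to metric: weight = 292 ÷ 2.2 = 132.7273 kg; height = 65 × 2.54 = 165.1 cm.
Harris-Benedict: BMR = 655.1 + 9.563(132.7273) + 1.85(165.1) − 4.676(18) = 2145.6379 kcal/day.
TEE = BMR × activity factor = 2145.6379 × 1.2 = 2574.7655 kcal/day.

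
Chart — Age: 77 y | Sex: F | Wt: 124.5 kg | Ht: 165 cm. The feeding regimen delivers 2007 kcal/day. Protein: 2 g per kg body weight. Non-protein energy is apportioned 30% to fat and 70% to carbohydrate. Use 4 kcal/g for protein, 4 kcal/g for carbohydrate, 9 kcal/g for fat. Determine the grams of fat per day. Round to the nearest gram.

Protein = 2 × 124.5 = 249 g → 249 × 4 = 996 kcal.
Non-protein calories = 2007 − 996 = 1011 kcal.
Fat: 30% × 1011 = 303.3 kcal; carbohydrate: 707.7 kcal.
Fat: 303.3 kcal ÷ 9 kcal/g = 33.7 g.

34 g/day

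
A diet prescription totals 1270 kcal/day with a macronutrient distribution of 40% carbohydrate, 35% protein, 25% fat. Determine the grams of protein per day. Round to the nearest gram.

Protein energy = 35% × 1270 = 444.5 kcal.
At 4 kcal/g: 444.5 ÷ 4 = 111.125 g.

111 g/day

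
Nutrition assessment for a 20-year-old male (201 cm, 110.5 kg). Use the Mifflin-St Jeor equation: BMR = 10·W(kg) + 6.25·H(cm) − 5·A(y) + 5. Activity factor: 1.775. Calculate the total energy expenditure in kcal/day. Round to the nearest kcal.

Mifflin-St Jeor (male): BMR = 10(110.5) + 6.25(201) − 5(20) + 5 = 1105 + 1256.25 − 100 + 5 = 2266.25 kcal/day.
TEE = BMR × activity factor = 2266.25 × 1.775 = 4022.5938 kcal/day.

4023 kcal/day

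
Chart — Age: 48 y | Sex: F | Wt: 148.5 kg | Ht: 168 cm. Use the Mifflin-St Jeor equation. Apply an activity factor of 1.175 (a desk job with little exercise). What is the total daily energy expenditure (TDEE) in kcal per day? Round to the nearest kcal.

2507 kcal per day

Mifflin-St Jeor (female): BMR = 10(148.5) + 6.25(168) − 5(48) − 161 = 1485 + 1050 − 240 − 161 = 2134 kcal/day.
TEE = BMR × activity factor = 2134 × 1.175 = 2507.45 kcal/day.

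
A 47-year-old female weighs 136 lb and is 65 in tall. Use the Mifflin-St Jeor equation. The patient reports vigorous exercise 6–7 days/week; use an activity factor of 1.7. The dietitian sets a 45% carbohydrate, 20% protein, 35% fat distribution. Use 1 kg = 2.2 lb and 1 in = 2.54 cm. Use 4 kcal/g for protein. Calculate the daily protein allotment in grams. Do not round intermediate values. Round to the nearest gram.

107 g/day

Convert to metric: weight = 136 ÷ 2.2 = 61.8182 kg; height = 65 × 2.54 = 165.1 cm.
Mifflin-St Jeor (female): BMR = 10(61.8182) + 6.25(165.1) − 5(47) − 161 = 618.1818 + 1031.875 − 235 − 161 = 1254.0568 kcal/day.
TEE = 1254.0568 × 1.7 = 2131.8966 kcal/day.
Protein energy = 20% × 2131.8966 = 426.3793 kcal.
Protein = 426.3793 ÷ 4 kcal/g = 106.5948 g.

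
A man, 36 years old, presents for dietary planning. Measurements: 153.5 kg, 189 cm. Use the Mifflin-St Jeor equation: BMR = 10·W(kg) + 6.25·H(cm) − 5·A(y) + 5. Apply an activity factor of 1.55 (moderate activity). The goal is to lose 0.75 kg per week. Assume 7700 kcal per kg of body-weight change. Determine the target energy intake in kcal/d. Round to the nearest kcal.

Mifflin-St Jeor (male): BMR = 10(153.5) + 6.25(189) − 5(36) + 5 = 1535 + 1181.25 − 180 + 5 = 2541.25 kcal/day.
TEE = 2541.25 × 1.55 = 3938.9375 kcal/day.
Required daily deficit = 0.75 × 7700 ÷ 7 = 825 kcal/day.
Target intake = 3938.9375 − 825 = 3113.9375 kcal/day.

3114 kcal/d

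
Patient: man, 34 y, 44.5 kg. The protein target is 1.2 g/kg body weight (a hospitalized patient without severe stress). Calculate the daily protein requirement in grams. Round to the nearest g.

53 g/day

Protein = 1.2 g/kg × 44.5 kg = 53.4 g/day.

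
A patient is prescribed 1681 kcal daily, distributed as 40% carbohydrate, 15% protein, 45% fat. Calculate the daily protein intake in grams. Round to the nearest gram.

Protein energy = 15% × 1681 = 252.15 kcal.
At 4 kcal/g: 252.15 ÷ 4 = 63.0375 g.

63 g/day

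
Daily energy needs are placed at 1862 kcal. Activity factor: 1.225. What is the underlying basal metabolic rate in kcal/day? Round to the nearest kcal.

1520 kcal/day

BMR = TEE ÷ activity factor = 1862 ÷ 1.225 = 1520 kcal/day.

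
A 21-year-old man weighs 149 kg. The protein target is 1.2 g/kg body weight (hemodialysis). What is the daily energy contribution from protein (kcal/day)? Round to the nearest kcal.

Protein = 1.2 g/kg × 149 kg = 178.8 g/day.
Protein energy = 178.8 g × 4 kcal/g = 715.2 kcal/day.

715 kcal/day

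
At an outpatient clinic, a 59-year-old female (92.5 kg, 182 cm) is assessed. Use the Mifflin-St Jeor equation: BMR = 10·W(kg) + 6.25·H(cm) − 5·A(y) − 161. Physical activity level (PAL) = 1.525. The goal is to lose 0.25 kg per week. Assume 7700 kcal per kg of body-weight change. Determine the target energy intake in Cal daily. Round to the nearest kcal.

Mifflin-St Jeor (female): BMR = 10(92.5) + 6.25(182) − 5(59) − 161 = 925 + 1137.5 − 295 − 161 = 1606.5 kcal/day.
TEE = 1606.5 × 1.525 = 2449.9125 kcal/day.
Required daily deficit = 0.25 × 7700 ÷ 7 = 275 kcal/day.
Target intake = 2449.9125 − 275 = 2174.9125 kcal/day.

2175 Cal daily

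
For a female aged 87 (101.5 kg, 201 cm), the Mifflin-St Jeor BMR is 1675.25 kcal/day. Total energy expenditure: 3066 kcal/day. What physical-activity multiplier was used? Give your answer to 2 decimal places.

1.83

Activity factor = TEE ÷ BMR = 3066 ÷ 1675.25 = 1.83.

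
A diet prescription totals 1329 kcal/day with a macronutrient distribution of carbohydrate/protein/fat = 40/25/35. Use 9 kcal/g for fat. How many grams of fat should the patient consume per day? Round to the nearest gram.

Fat energy = 35% × 1329 = 465.15 kcal.
At 9 kcal/g: 465.15 ÷ 9 = 51.6833 g.

52 g/day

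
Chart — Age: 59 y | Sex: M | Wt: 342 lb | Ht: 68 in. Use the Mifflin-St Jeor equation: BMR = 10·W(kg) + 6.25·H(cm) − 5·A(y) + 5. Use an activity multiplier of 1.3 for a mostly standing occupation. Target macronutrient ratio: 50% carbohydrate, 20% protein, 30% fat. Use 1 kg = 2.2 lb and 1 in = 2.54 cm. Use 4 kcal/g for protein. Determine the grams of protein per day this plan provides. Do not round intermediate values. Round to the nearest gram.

152 g/day

Convert to metric: weight = 342 ÷ 2.2 = 155.4545 kg; height = 68 × 2.54 = 172.72 cm.
Mifflin-St Jeor (male): BMR = 10(155.4545) + 6.25(172.72) − 5(59) + 5 = 1554.5455 + 1079.5 − 295 + 5 = 2344.0455 kcal/day.
TEE = 2344.0455 × 1.3 = 3047.2591 kcal/day.
Protein energy = 20% × 3047.2591 = 609.4518 kcal.
Protein = 609.4518 ÷ 4 kcal/g = 152.363 g.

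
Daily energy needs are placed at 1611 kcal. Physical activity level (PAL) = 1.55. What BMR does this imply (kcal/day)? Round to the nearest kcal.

1039 kcal/day

BMR = TEE ÷ activity factor = 1611 ÷ 1.55 = 1039.3548 kcal/day.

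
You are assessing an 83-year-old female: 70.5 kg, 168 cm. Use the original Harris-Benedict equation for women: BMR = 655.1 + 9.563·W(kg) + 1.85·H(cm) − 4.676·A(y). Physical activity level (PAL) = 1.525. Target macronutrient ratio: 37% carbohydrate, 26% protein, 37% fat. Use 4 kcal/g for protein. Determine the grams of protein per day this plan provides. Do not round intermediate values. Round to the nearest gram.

124 g/day

Harris-Benedict: BMR = 655.1 + 9.563(70.5) + 1.85(168) − 4.676(83) = 1251.9835 kcal/day.
TEE = 1251.9835 × 1.525 = 1909.2748 kcal/day.
Protein energy = 26% × 1909.2748 = 496.4115 kcal.
Protein = 496.4115 ÷ 4 kcal/g = 124.1029 g.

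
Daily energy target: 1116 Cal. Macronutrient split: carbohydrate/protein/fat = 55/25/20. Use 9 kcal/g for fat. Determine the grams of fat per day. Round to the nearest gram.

Fat energy = 20% × 1116 = 223.2 kcal.
At 9 kcal/g: 223.2 ÷ 9 = 24.8 g.

25 g/day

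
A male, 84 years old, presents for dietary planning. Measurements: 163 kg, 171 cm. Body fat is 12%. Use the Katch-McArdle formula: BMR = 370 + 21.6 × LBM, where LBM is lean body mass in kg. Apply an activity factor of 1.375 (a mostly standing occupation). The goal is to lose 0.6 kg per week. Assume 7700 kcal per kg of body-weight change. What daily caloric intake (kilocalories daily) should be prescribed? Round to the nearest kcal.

LBM = 163 × (1 − 0.12) = 143.44 kg. Katch-McArdle: BMR = 370 + 21.6 × 143.44 = 3468.304 kcal/day.
TEE = 3468.304 × 1.375 = 4768.918 kcal/day.
Required daily deficit = 0.6 × 7700 ÷ 7 = 660 kcal/day.
Target intake = 4768.918 − 660 = 4108.918 kcal/day.

4109 kilocalories daily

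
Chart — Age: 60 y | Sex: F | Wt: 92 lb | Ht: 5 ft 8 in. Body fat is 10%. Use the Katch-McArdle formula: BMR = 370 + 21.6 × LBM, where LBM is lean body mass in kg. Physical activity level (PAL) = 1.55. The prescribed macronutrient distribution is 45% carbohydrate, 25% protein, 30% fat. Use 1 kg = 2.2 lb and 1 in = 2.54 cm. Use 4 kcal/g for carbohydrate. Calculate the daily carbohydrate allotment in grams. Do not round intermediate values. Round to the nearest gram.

Convert to metric: weight = 92 ÷ 2.2 = 41.8182 kg; height = (5×12 + 8) × 2.54 = 68 × 2.54 = 172.72 cm.
LBM = 41.8182 × (1 − 0.1) = 37.6364 kg. Katch-McArdle: BMR = 370 + 21.6 × 37.6364 = 1182.9455 kcal/day.
TEE = 1182.9455 × 1.55 = 1833.5655 kcal/day.
Carbohydrate energy = 45% × 1833.5655 = 825.1045 kcal.
Carbohydrate = 825.1045 ÷ 4 kcal/g = 206.2761 g.

206 g/day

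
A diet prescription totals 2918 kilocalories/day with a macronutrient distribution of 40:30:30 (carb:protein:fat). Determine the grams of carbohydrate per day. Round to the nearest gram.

292 g/day

Carbohydrate energy = 40% × 2918 = 1167.2 kcal.
At 4 kcal/g: 1167.2 ÷ 4 = 291.8 g.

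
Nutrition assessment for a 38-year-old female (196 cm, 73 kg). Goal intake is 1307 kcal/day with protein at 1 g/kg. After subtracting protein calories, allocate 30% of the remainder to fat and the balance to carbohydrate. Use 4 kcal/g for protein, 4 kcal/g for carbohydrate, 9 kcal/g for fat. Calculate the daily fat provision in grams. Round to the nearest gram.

34 g/day

Protein = 1 × 73 = 73 g → 73 × 4 = 292 kcal.
Non-protein calories = 1307 − 292 = 1015 kcal.
Fat: 30% × 1015 = 304.5 kcal; carbohydrate: 710.5 kcal.
Fat: 304.5 kcal ÷ 9 kcal/g = 33.8333 g.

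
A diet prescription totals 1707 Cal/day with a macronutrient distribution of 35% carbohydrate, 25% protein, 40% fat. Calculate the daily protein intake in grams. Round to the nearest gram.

Protein energy = 25% × 1707 = 426.75 kcal.
At 4 kcal/g: 426.75 ÷ 4 = 106.6875 g.

107 g/day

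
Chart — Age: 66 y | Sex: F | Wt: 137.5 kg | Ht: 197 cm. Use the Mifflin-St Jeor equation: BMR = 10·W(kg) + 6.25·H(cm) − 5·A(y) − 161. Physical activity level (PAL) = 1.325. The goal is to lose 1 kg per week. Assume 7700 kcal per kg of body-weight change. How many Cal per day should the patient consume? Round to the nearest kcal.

1703 Cal per day

Mifflin-St Jeor (female): BMR = 10(137.5) + 6.25(197) − 5(66) − 161 = 1375 + 1231.25 − 330 − 161 = 2115.25 kcal/day.
TEE = 2115.25 × 1.325 = 2802.7063 kcal/day.
Required daily deficit = 1 × 7700 ÷ 7 = 1100 kcal/day.
Target intake = 2802.7063 − 1100 = 1702.7063 kcal/day.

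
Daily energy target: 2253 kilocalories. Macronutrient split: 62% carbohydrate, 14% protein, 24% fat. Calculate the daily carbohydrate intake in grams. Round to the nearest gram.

Carbohydrate energy = 62% × 2253 = 1396.86 kcal.
At 4 kcal/g: 1396.86 ÷ 4 = 349.215 g.

349 g/day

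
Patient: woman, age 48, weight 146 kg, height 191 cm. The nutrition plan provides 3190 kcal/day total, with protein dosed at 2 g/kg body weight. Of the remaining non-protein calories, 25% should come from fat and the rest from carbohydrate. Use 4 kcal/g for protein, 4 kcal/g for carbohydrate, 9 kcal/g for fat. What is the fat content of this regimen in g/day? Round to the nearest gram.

Protein = 2 × 146 = 292 g → 292 × 4 = 1168 kcal.
Non-protein calories = 3190 − 1168 = 2022 kcal.
Fat: 25% × 2022 = 505.5 kcal; carbohydrate: 1516.5 kcal.
Fat: 505.5 kcal ÷ 9 kcal/g = 56.1667 g.

56 g/day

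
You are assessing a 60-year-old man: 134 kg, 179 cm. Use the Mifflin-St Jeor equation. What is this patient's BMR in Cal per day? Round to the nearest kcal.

2164 Cal per day

Mifflin-St Jeor (male): BMR = 10(134) + 6.25(179) − 5(60) + 5 = 1340 + 1118.75 − 300 + 5 = 2163.75 kcal/day.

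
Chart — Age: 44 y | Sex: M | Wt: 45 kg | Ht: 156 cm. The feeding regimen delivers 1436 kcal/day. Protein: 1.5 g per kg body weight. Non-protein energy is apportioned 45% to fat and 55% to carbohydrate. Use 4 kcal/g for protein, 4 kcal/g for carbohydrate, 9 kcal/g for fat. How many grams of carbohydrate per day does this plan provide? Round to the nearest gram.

Protein = 1.5 × 45 = 67.5 g → 67.5 × 4 = 270 kcal.
Non-protein calories = 1436 − 270 = 1166 kcal.
Fat: 45% × 1166 = 524.7 kcal; carbohydrate: 641.3 kcal.
Carbohydrate: 641.3 kcal ÷ 4 kcal/g = 160.325 g.

160 g/day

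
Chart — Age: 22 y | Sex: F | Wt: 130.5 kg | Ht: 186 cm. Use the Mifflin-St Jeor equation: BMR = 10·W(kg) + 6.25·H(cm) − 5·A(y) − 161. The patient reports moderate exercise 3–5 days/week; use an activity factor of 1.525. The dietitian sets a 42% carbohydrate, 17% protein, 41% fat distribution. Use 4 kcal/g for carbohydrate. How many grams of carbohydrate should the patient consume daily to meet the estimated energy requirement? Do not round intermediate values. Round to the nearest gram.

Mifflin-St Jeor (female): BMR = 10(130.5) + 6.25(186) − 5(22) − 161 = 1305 + 1162.5 − 110 − 161 = 2196.5 kcal/day.
TEE = 2196.5 × 1.525 = 3349.6625 kcal/day.
Carbohydrate energy = 42% × 3349.6625 = 1406.8583 kcal.
Carbohydrate = 1406.8583 ÷ 4 kcal/g = 351.7146 g.

352 g/day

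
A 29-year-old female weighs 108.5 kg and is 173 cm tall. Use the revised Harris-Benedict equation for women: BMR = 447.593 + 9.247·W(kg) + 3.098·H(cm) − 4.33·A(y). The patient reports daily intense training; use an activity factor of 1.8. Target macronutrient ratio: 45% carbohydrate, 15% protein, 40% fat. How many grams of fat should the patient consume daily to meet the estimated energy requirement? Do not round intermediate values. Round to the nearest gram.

149 g/day

Harris-Benedict: BMR = 447.593 + 9.247(108.5) + 3.098(173) − 4.33(29) = 1861.2765 kcal/day.
TEE = 1861.2765 × 1.8 = 3350.2977 kcal/day.
Fat energy = 40% × 3350.2977 = 1340.1191 kcal.
Fat = 1340.1191 ÷ 9 kcal/g = 148.9021 g.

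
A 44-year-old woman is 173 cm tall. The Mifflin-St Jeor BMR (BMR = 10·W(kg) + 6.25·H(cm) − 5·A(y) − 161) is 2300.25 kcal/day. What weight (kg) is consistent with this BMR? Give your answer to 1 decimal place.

2300.25 = 10·W + 6.25(173) − 5(44) − 161
10·W = 2300.25 − 700.25 = 1600, so W = 160 kg.

160.0 kg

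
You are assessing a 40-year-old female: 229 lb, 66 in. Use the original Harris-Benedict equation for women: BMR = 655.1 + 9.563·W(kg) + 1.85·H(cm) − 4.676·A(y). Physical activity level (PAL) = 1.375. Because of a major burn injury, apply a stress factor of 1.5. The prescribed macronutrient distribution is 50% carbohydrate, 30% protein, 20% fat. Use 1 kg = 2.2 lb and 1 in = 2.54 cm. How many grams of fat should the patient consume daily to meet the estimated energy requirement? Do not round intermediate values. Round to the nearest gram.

Convert to metric: weight = 229 ÷ 2.2 = 104.0909 kg; height = 66 × 2.54 = 167.64 cm.
Harris-Benedict: BMR = 655.1 + 9.563(104.0909) + 1.85(167.64) − 4.676(40) = 1773.6154 kcal/day.
TEE = 1773.6154 × 1.375 = 2438.7211 kcal/day.
With stress factor 1.5: 2438.7211 × 1.5 = 3658.0817 kcal/day.
Fat energy = 20% × 3658.0817 = 731.6163 kcal.
Fat = 731.6163 ÷ 9 kcal/g = 81.2907 g.

81 g/day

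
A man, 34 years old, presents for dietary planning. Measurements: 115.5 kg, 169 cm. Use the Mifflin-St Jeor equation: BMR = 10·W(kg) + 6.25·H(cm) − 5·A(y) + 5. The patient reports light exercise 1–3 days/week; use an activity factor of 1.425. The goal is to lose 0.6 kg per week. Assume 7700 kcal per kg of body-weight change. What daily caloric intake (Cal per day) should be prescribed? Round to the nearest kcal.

Mifflin-St Jeor (male): BMR = 10(115.5) + 6.25(169) − 5(34) + 5 = 1155 + 1056.25 − 170 + 5 = 2046.25 kcal/day.
TEE = 2046.25 × 1.425 = 2915.9063 kcal/day.
Required daily deficit = 0.6 × 7700 ÷ 7 = 660 kcal/day.
Target intake = 2915.9063 − 660 = 2255.9063 kcal/day.

2256 Cal per day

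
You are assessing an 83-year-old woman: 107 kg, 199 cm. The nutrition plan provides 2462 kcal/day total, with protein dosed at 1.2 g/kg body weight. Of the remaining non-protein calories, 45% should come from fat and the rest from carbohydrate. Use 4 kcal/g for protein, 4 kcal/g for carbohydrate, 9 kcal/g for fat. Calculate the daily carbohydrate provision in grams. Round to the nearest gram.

Protein = 1.2 × 107 = 128.4 g → 128.4 × 4 = 513.6 kcal.
Non-protein calories = 2462 − 513.6 = 1948.4 kcal.
Fat: 45% × 1948.4 = 876.78 kcal; carbohydrate: 1071.62 kcal.
Carbohydrate: 1071.62 kcal ÷ 4 kcal/g = 267.905 g.

268 g/day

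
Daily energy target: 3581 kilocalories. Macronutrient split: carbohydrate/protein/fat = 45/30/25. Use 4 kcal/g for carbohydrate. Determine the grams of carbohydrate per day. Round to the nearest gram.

Carbohydrate energy = 45% × 3581 = 1611.45 kcal.
At 4 kcal/g: 1611.45 ÷ 4 = 402.8625 g.

403 g/day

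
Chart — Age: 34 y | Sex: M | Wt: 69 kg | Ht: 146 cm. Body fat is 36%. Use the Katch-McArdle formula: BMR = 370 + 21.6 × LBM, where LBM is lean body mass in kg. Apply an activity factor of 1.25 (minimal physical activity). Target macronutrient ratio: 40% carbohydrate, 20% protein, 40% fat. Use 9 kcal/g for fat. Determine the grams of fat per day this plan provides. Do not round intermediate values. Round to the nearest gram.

LBM = 69 × (1 − 0.36) = 44.16 kg. Katch-McArdle: BMR = 370 + 21.6 × 44.16 = 1323.856 kcal/day.
TEE = 1323.856 × 1.25 = 1654.82 kcal/day.
Fat energy = 40% × 1654.82 = 661.928 kcal.
Fat = 661.928 ÷ 9 kcal/g = 73.5476 g.

74 g/day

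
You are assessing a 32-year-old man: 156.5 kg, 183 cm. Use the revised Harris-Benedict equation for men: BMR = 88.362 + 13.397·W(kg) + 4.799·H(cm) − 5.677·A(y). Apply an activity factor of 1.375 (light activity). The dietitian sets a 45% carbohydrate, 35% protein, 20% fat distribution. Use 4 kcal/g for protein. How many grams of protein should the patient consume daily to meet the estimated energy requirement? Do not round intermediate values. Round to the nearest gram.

Harris-Benedict: BMR = 88.362 + 13.397(156.5) + 4.799(183) − 5.677(32) = 2881.5455 kcal/day.
TEE = 2881.5455 × 1.375 = 3962.1251 kcal/day.
Protein energy = 35% × 3962.1251 = 1386.7438 kcal.
Protein = 1386.7438 ÷ 4 kcal/g = 346.6859 g.

347 g/day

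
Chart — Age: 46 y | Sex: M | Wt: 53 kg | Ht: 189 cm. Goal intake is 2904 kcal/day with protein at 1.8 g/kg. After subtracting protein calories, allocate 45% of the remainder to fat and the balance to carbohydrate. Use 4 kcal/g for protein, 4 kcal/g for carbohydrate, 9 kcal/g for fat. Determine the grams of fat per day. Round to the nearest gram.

126 g/day

Protein = 1.8 × 53 = 95.4 g → 95.4 × 4 = 381.6 kcal.
Non-protein calories = 2904 − 381.6 = 2522.4 kcal.
Fat: 45% × 2522.4 = 1135.08 kcal; carbohydrate: 1387.32 kcal.
Fat: 1135.08 kcal ÷ 9 kcal/g = 126.12 g.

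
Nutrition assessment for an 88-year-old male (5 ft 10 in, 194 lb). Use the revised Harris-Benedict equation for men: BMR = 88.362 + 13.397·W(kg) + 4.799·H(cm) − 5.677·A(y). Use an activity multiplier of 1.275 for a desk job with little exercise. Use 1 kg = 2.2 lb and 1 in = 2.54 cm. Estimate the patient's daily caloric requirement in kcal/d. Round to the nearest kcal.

2070 kcal/d

Convert to metric: weight = 194 ÷ 2.2 = 88.1818 kg; height = (5×12 + 10) × 2.54 = 70 × 2.54 = 177.8 cm.
Harris-Benedict: BMR = 88.362 + 13.397(88.1818) + 4.799(177.8) − 5.677(88) = 1623.42 kcal/day.
TEE = BMR × activity factor = 1623.42 × 1.275 = 2069.8605 kcal/day.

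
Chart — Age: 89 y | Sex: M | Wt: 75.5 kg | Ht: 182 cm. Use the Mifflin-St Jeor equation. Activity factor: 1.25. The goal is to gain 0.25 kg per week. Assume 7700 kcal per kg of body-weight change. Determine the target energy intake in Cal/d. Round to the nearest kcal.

2091 Cal/d

Mifflin-St Jeor (male): BMR = 10(75.5) + 6.25(182) − 5(89) + 5 = 755 + 1137.5 − 445 + 5 = 1452.5 kcal/day.
TEE = 1452.5 × 1.25 = 1815.625 kcal/day.
Required daily surplus = 0.25 × 7700 ÷ 7 = 275 kcal/day.
Target intake = 1815.625 + 275 = 2090.625 kcal/day.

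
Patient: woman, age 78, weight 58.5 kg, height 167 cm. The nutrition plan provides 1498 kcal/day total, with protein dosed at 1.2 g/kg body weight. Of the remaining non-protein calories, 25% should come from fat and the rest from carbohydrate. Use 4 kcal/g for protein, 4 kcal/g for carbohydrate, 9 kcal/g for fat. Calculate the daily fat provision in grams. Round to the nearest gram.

Protein = 1.2 × 58.5 = 70.2 g → 70.2 × 4 = 280.8 kcal.
Non-protein calories = 1498 − 280.8 = 1217.2 kcal.
Fat: 25% × 1217.2 = 304.3 kcal; carbohydrate: 912.9 kcal.
Fat: 304.3 kcal ÷ 9 kcal/g = 33.8111 g.

34 g/day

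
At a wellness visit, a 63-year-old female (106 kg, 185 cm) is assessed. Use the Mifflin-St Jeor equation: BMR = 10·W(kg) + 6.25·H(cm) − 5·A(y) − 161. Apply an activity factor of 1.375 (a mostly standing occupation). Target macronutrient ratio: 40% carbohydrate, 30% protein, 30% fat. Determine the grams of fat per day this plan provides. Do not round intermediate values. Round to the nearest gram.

Mifflin-St Jeor (female): BMR = 10(106) + 6.25(185) − 5(63) − 161 = 1060 + 1156.25 − 315 − 161 = 1740.25 kcal/day.
TEE = 1740.25 × 1.375 = 2392.8438 kcal/day.
Fat energy = 30% × 2392.8438 = 717.8531 kcal.
Fat = 717.8531 ÷ 9 kcal/g = 79.7615 g.

80 g/day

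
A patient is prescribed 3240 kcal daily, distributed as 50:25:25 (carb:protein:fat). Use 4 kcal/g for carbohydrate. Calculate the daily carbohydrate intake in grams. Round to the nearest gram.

Carbohydrate energy = 50% × 3240 = 1620 kcal.
At 4 kcal/g: 1620 ÷ 4 = 405 g.

405 g/day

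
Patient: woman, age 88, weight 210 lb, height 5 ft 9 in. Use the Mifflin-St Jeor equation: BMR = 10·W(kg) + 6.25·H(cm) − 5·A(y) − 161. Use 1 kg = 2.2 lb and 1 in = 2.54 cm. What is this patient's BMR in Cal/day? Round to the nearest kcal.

1449 Cal/day

Convert to metric: weight = 210 ÷ 2.2 = 95.4545 kg; height = (5×12 + 9) × 2.54 = 69 × 2.54 = 175.26 cm.
Mifflin-St Jeor (female): BMR = 10(95.4545) + 6.25(175.26) − 5(88) − 161 = 954.5455 + 1095.375 − 440 − 161 = 1448.9205 kcal/day.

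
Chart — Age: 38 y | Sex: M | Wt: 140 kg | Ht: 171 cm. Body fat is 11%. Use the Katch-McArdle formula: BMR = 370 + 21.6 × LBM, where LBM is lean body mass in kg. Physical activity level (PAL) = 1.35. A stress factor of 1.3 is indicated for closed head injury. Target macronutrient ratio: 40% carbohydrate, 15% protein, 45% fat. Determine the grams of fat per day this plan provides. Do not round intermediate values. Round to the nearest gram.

LBM = 140 × (1 − 0.11) = 124.6 kg. Katch-McArdle: BMR = 370 + 21.6 × 124.6 = 3061.36 kcal/day.
TEE = 3061.36 × 1.35 = 4132.836 kcal/day.
With stress factor 1.3: 4132.836 × 1.3 = 5372.6868 kcal/day.
Fat energy = 45% × 5372.6868 = 2417.7091 kcal.
Fat = 2417.7091 ÷ 9 kcal/g = 268.6343 g.

269 g/day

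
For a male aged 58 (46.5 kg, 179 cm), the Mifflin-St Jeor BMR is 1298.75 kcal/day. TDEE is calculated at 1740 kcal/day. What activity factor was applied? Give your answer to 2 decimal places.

Activity factor = TEE ÷ BMR = 1740 ÷ 1298.75 = 1.34.

1.34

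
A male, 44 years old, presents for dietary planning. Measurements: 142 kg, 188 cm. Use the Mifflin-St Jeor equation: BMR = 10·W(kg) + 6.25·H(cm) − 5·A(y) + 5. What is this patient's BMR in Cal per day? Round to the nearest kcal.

Mifflin-St Jeor (male): BMR = 10(142) + 6.25(188) − 5(44) + 5 = 1420 + 1175 − 220 + 5 = 2380 kcal/day.

2380 Cal per day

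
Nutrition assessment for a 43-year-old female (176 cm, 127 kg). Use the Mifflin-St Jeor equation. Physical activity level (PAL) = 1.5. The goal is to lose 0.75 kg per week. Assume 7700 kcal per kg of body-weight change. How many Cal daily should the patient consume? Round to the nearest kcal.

2166 Cal daily

Mifflin-St Jeor (female): BMR = 10(127) + 6.25(176) − 5(43) − 161 = 1270 + 1100 − 215 − 161 = 1994 kcal/day.
TEE = 1994 × 1.5 = 2991 kcal/day.
Required daily deficit = 0.75 × 7700 ÷ 7 = 825 kcal/day.
Target intake = 2991 − 825 = 2166 kcal/day.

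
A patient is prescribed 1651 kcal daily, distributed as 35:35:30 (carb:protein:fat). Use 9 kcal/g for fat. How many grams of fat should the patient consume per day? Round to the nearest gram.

Fat energy = 30% × 1651 = 495.3 kcal.
At 9 kcal/g: 495.3 ÷ 9 = 55.0333 g.

55 g/day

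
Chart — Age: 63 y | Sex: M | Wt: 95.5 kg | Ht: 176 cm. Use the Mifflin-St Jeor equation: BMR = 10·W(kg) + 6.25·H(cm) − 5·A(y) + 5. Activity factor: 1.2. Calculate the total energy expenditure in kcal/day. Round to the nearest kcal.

2094 kcal/day

Mifflin-St Jeor (male): BMR = 10(95.5) + 6.25(176) − 5(63) + 5 = 955 + 1100 − 315 + 5 = 1745 kcal/day.
TEE = BMR × activity factor = 1745 × 1.2 = 2094 kcal/day.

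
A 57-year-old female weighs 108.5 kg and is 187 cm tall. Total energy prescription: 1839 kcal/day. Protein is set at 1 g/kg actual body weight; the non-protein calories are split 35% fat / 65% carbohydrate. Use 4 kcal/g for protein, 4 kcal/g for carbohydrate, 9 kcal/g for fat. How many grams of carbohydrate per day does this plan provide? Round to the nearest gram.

Protein = 1 × 108.5 = 108.5 g → 108.5 × 4 = 434 kcal.
Non-protein calories = 1839 − 434 = 1405 kcal.
Fat: 35% × 1405 = 491.75 kcal; carbohydrate: 913.25 kcal.
Carbohydrate: 913.25 kcal ÷ 4 kcal/g = 228.3125 g.

228 g/day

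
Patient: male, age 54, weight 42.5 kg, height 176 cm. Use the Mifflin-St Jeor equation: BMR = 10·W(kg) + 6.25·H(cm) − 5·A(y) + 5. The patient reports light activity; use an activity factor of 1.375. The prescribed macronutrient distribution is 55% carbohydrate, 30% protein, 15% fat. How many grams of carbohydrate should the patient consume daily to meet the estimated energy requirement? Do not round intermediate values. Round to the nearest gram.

238 g/day

Mifflin-St Jeor (male): BMR = 10(42.5) + 6.25(176) − 5(54) + 5 = 425 + 1100 − 270 + 5 = 1260 kcal/day.
TEE = 1260 × 1.375 = 1732.5 kcal/day.
Carbohydrate energy = 55% × 1732.5 = 952.875 kcal.
Carbohydrate = 952.875 ÷ 4 kcal/g = 238.2188 g.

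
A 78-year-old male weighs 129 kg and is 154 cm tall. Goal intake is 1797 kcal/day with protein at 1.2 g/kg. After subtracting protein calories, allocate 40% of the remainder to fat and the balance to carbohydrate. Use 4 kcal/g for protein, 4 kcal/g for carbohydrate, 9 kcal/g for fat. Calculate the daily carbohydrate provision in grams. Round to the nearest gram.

Protein = 1.2 × 129 = 154.8 g → 154.8 × 4 = 619.2 kcal.
Non-protein calories = 1797 − 619.2 = 1177.8 kcal.
Fat: 40% × 1177.8 = 471.12 kcal; carbohydrate: 706.68 kcal.
Carbohydrate: 706.68 kcal ÷ 4 kcal/g = 176.67 g.

177 g/day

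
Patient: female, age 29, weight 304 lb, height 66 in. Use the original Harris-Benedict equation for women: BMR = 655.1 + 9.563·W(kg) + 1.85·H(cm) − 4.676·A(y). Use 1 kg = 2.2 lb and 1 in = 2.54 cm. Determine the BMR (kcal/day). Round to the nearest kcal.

Convert to metric: weight = 304 ÷ 2.2 = 138.1818 kg; height = 66 × 2.54 = 167.64 cm.
Harris-Benedict: BMR = 655.1 + 9.563(138.1818) + 1.85(167.64) − 4.676(29) = 2151.0627 kcal/day.

2151 kcal/day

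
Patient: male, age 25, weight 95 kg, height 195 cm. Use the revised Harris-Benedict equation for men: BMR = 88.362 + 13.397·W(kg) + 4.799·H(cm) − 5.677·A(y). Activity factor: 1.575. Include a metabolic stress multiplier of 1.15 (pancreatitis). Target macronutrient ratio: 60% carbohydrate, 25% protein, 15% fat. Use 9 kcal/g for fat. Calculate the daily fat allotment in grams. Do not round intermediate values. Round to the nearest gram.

Harris-Benedict: BMR = 88.362 + 13.397(95) + 4.799(195) − 5.677(25) = 2154.957 kcal/day.
TEE = 2154.957 × 1.575 = 3394.0573 kcal/day.
With stress factor 1.15: 3394.0573 × 1.15 = 3903.1659 kcal/day.
Fat energy = 15% × 3903.1659 = 585.4749 kcal.
Fat = 585.4749 ÷ 9 kcal/g = 65.0528 g.

65 g/day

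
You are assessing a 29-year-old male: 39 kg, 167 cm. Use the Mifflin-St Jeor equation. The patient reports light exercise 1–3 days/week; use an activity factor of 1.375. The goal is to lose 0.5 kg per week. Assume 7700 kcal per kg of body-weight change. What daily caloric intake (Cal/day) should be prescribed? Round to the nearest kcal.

Mifflin-St Jeor (male): BMR = 10(39) + 6.25(167) − 5(29) + 5 = 390 + 1043.75 − 145 + 5 = 1293.75 kcal/day.
TEE = 1293.75 × 1.375 = 1778.9063 kcal/day.
Required daily deficit = 0.5 × 7700 ÷ 7 = 550 kcal/day.
Target intake = 1778.9063 − 550 = 1228.9063 kcal/day.

1229 Cal/day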